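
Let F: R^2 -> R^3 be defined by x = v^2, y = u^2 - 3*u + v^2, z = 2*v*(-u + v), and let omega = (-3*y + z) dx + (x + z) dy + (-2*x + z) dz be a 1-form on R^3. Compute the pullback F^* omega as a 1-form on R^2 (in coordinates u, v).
F^* omega = (v*(-4*u^2 + 10*u*v + 6*u - 9*v)) du + (2*v*(-u^2 - 8*u*v + 9*u + 2*v^2)) dv

Using F^*(f dg) = (f ∘ F) d(g ∘ F), substitute each coordinate x_i by F_i(u, v) in f_i, and replace dx_i by d F_i = (∂F_i/∂u) du + (∂F_i/∂v) dv.
  For the x component: f_1(F) = -3*u^2 - 2*u*v + 9*u - v^2; d F_1 = (0) du + (2*v) dv
  For the y component: f_2(F) = v*(-2*u + 3*v); d F_2 = (2*u - 3) du + (2*v) dv
  For the z component: f_3(F) = -2*u*v; d F_3 = (-2*v) du + (-2*u + 4*v) dv
Combining and collecting du, dv coefficients:
  coeff of du: v*(-4*u^2 + 10*u*v + 6*u - 9*v)
  coeff of dv: 2*v*(-u^2 - 8*u*v + 9*u + 2*v^2)
F^* omega = (v*(-4*u^2 + 10*u*v + 6*u - 9*v)) du + (2*v*(-u^2 - 8*u*v + 9*u + 2*v^2)) dv.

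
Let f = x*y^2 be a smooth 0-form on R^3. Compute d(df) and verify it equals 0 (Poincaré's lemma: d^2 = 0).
d(df) = 0

Step 1: df = sum_i (∂f/∂x_i) dx_i = (y^2) dx + (2*x*y) dy + (0) dz.
Step 2: Apply d again. Using the 1-form formula, the coefficient of dx ∧ dy in d(df) is ∂^2 f/∂x ∂y - ∂^2 f/∂y ∂x = (2*y) - (2*y) = 0 (equality of mixed partials for smooth f).
Similarly for dx ∧ dz and dy ∧ dz — all coefficients vanish. So d(df) = 0.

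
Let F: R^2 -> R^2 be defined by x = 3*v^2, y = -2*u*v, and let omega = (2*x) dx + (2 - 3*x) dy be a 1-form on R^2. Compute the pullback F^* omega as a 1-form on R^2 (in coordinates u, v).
F^* omega = (18*v^3 - 4*v) du + (18*u*v^2 - 4*u + 36*v^3) dv

Using F^*(f dg) = (f ∘ F) d(g ∘ F), substitute each coordinate x_i by F_i(u, v) in f_i, and replace dx_i by d F_i = (∂F_i/∂u) du + (∂F_i/∂v) dv.
  For the x component: f_1(F) = 6*v^2; d F_1 = (0) du + (6*v) dv
  For the y component: f_2(F) = 2 - 9*v^2; d F_2 = (-2*v) du + (-2*u) dv
Combining and collecting du, dv coefficients:
  coeff of du: 18*v^3 - 4*v
  coeff of dv: 18*u*v^2 - 4*u + 36*v^3
F^* omega = (18*v^3 - 4*v) du + (18*u*v^2 - 4*u + 36*v^3) dv.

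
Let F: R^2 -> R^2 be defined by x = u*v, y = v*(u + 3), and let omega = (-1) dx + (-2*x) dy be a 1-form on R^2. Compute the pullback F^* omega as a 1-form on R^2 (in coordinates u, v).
F^* omega = (v*(-2*u*v - 1)) du + (u*(-2*u*v - 6*v - 1)) dv

Using F^*(f dg) = (f ∘ F) d(g ∘ F), substitute each coordinate x_i by F_i(u, v) in f_i, and replace dx_i by d F_i = (∂F_i/∂u) du + (∂F_i/∂v) dv.
  For the x component: f_1(F) = -1; d F_1 = (v) du + (u) dv
  For the y component: f_2(F) = -2*u*v; d F_2 = (v) du + (u + 3) dv
Combining and collecting du, dv coefficients:
  coeff of du: v*(-2*u*v - 1)
  coeff of dv: u*(-2*u*v - 6*v - 1)
F^* omega = (v*(-2*u*v - 1)) du + (u*(-2*u*v - 6*v - 1)) dv.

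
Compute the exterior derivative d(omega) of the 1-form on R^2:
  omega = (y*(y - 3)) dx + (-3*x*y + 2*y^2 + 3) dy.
d(omega) = (3 - 5*y) dx ∧ dy

For a 1-form omega = sum_i f_i dx_i, the exterior derivative is
  d(omega) = sum_{i < j} (∂f_j/∂x_i - ∂f_i/∂x_j) dx_i ∧ dx_j.
  coefficient of dx ∧ dy: ∂f_2/∂x - ∂f_1/∂y = ∂(-3*x*y + 2*y^2 + 3)/∂x - ∂(y*(y - 3))/∂y = 3 - 5*y
Assembling: d(omega) = (3 - 5*y) dx ∧ dy.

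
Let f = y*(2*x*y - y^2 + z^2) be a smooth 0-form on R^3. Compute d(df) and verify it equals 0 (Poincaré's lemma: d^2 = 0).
d(df) = 0

Step 1: df = sum_i (∂f/∂x_i) dx_i = (2*y^2) dx + (4*x*y - 3*y^2 + z^2) dy + (2*y*z) dz.
Step 2: Apply d again. Using the 1-form formula, the coefficient of dx ∧ dy in d(df) is ∂^2 f/∂x ∂y - ∂^2 f/∂y ∂x = (4*y) - (4*y) = 0 (equality of mixed partials for smooth f).
Similarly for dx ∧ dz and dy ∧ dz — all coefficients vanish. So d(df) = 0.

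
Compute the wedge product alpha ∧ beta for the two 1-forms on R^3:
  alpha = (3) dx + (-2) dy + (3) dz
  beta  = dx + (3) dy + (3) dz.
alpha ∧ beta = (11) dx ∧ dy + (6) dx ∧ dz + (-15) dy ∧ dz

Distribute the wedge, using dx_i ∧ dx_j = -dx_j ∧ dx_i and dx_i ∧ dx_i = 0. For each pair (i, j) with i < j, the coefficient of dx_i ∧ dx_j in alpha ∧ beta is (alpha_i * beta_j - alpha_j * beta_i). Collecting: alpha ∧ beta = (11) dx ∧ dy + (6) dx ∧ dz + (-15) dy ∧ dz.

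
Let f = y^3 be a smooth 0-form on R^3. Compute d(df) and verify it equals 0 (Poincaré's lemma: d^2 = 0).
d(df) = 0

Step 1: df = sum_i (∂f/∂x_i) dx_i = (0) dx + (3*y^2) dy + (0) dz.
Step 2: Apply d again. Using the 1-form formula, the coefficient of dx ∧ dy in d(df) is ∂^2 f/∂x ∂y - ∂^2 f/∂y ∂x = (0) - (0) = 0 (equality of mixed partials for smooth f).
Similarly for dx ∧ dz and dy ∧ dz — all coefficients vanish. So d(df) = 0.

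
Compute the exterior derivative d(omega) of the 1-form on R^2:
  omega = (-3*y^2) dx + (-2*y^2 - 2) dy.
d(omega) = (6*y) dx ∧ dy

For a 1-form omega = sum_i f_i dx_i, the exterior derivative is
  d(omega) = sum_{i < j} (∂f_j/∂x_i - ∂f_i/∂x_j) dx_i ∧ dx_j.
  coefficient of dx ∧ dy: ∂f_2/∂x - ∂f_1/∂y = ∂(-2*y^2 - 2)/∂x - ∂(-3*y^2)/∂y = 6*y
Assembling: d(omega) = (6*y) dx ∧ dy.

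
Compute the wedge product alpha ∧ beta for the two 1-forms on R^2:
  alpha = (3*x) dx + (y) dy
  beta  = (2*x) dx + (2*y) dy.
alpha ∧ beta = (4*x*y) dx ∧ dy

Distribute the wedge, using dx_i ∧ dx_j = -dx_j ∧ dx_i and dx_i ∧ dx_i = 0. For each pair (i, j) with i < j, the coefficient of dx_i ∧ dx_j in alpha ∧ beta is (alpha_i * beta_j - alpha_j * beta_i). Collecting: alpha ∧ beta = (4*x*y) dx ∧ dy.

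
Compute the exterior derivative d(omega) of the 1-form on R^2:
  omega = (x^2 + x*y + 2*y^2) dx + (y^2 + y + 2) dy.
d(omega) = (-x - 4*y) dx ∧ dy

For a 1-form omega = sum_i f_i dx_i, the exterior derivative is
  d(omega) = sum_{i < j} (∂f_j/∂x_i - ∂f_i/∂x_j) dx_i ∧ dx_j.
  coefficient of dx ∧ dy: ∂f_2/∂x - ∂f_1/∂y = ∂(y^2 + y + 2)/∂x - ∂(x^2 + x*y + 2*y^2)/∂y = -x - 4*y
Assembling: d(omega) = (-x - 4*y) dx ∧ dy.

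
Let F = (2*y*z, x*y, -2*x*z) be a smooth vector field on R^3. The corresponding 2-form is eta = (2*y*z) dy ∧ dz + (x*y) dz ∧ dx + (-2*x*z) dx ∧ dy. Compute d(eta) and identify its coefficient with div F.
d(eta) = (-x) dx ∧ dy ∧ dz; div F = -x

For a 2-form in R^3 of the form above, applying d gives a 3-form with coefficient ∂P/∂x + ∂Q/∂y + ∂R/∂z:
  ∂P/∂x = 0
  ∂Q/∂y = x
  ∂R/∂z = -2*x
Sum = -x, which is exactly div F.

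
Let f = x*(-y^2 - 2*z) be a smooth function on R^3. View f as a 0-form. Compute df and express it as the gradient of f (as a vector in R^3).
df = (-y^2 - 2*z) dx + (-2*x*y) dy + (-2*x) dz; grad f = (-y^2 - 2*z, -2*x*y, -2*x)

For a 0-form f, d f = (∂f/∂x) dx + (∂f/∂y) dy + (∂f/∂z) dz. The components of the vector representation are exactly the entries of grad f in Cartesian coordinates:
  ∂f/∂x = -y^2 - 2*z
  ∂f/∂y = -2*x*y
  ∂f/∂z = -2*x.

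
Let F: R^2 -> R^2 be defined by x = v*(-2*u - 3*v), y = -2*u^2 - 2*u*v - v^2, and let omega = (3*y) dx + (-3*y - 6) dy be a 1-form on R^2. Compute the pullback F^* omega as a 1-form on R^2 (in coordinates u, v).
F^* omega = (-24*u^3 - 24*u^2*v - 12*u*v^2 + 24*u + 12*v) du + (24*u^2*v + 24*u*v^2 + 12*u + 12*v^3 + 12*v) dv

Using F^*(f dg) = (f ∘ F) d(g ∘ F), substitute each coordinate x_i by F_i(u, v) in f_i, and replace dx_i by d F_i = (∂F_i/∂u) du + (∂F_i/∂v) dv.
  For the x component: f_1(F) = -6*u^2 - 6*u*v - 3*v^2; d F_1 = (-2*v) du + (-2*u - 6*v) dv
  For the y component: f_2(F) = 6*u^2 + 6*u*v + 3*v^2 - 6; d F_2 = (-4*u - 2*v) du + (-2*u - 2*v) dv
Combining and collecting du, dv coefficients:
  coeff of du: -24*u^3 - 24*u^2*v - 12*u*v^2 + 24*u + 12*v
  coeff of dv: 24*u^2*v + 24*u*v^2 + 12*u + 12*v^3 + 12*v
F^* omega = (-24*u^3 - 24*u^2*v - 12*u*v^2 + 24*u + 12*v) du + (24*u^2*v + 24*u*v^2 + 12*u + 12*v^3 + 12*v) dv.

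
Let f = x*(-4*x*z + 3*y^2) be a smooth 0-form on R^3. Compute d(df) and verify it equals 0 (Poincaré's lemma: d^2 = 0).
d(df) = 0

Step 1: df = sum_i (∂f/∂x_i) dx_i = (-8*x*z + 3*y^2) dx + (6*x*y) dy + (-4*x^2) dz.
Step 2: Apply d again. Using the 1-form formula, the coefficient of dx ∧ dy in d(df) is ∂^2 f/∂x ∂y - ∂^2 f/∂y ∂x = (6*y) - (6*y) = 0 (equality of mixed partials for smooth f).
Similarly for dx ∧ dz and dy ∧ dz — all coefficients vanish. So d(df) = 0.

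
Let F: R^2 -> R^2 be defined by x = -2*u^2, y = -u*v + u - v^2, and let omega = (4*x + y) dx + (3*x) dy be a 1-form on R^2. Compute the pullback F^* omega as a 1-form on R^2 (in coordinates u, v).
F^* omega = (2*u*(16*u^2 + 5*u*v - 5*u + 2*v^2)) du + (6*u^2*(u + 2*v)) dv

Using F^*(f dg) = (f ∘ F) d(g ∘ F), substitute each coordinate x_i by F_i(u, v) in f_i, and replace dx_i by d F_i = (∂F_i/∂u) du + (∂F_i/∂v) dv.
  For the x component: f_1(F) = -8*u^2 - u*v + u - v^2; d F_1 = (-4*u) du + (0) dv
  For the y component: f_2(F) = -6*u^2; d F_2 = (1 - v) du + (-u - 2*v) dv
Combining and collecting du, dv coefficients:
  coeff of du: 2*u*(16*u^2 + 5*u*v - 5*u + 2*v^2)
  coeff of dv: 6*u^2*(u + 2*v)
F^* omega = (2*u*(16*u^2 + 5*u*v - 5*u + 2*v^2)) du + (6*u^2*(u + 2*v)) dv.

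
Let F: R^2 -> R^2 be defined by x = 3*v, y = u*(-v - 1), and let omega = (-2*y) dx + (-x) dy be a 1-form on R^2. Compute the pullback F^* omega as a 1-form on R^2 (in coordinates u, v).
F^* omega = (3*v*(v + 1)) du + (3*u*(3*v + 2)) dv

Using F^*(f dg) = (f ∘ F) d(g ∘ F), substitute each coordinate x_i by F_i(u, v) in f_i, and replace dx_i by d F_i = (∂F_i/∂u) du + (∂F_i/∂v) dv.
  For the x component: f_1(F) = 2*u*(v + 1); d F_1 = (0) du + (3) dv
  For the y component: f_2(F) = -3*v; d F_2 = (-v - 1) du + (-u) dv
Combining and collecting du, dv coefficients:
  coeff of du: 3*v*(v + 1)
  coeff of dv: 3*u*(3*v + 2)
F^* omega = (3*v*(v + 1)) du + (3*u*(3*v + 2)) dv.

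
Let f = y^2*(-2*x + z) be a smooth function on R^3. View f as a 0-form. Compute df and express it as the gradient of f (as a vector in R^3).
df = (-2*y^2) dx + (2*y*(-2*x + z)) dy + (y^2) dz; grad f = (-2*y^2, 2*y*(-2*x + z), y^2)

For a 0-form f, d f = (∂f/∂x) dx + (∂f/∂y) dy + (∂f/∂z) dz. The components of the vector representation are exactly the entries of grad f in Cartesian coordinates:
  ∂f/∂x = -2*y^2
  ∂f/∂y = 2*y*(-2*x + z)
  ∂f/∂z = y^2.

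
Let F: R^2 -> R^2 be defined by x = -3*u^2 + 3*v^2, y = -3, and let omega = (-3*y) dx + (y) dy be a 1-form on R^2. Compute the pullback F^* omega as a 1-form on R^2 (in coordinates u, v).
F^* omega = (-54*u) du + (54*v) dv

Using F^*(f dg) = (f ∘ F) d(g ∘ F), substitute each coordinate x_i by F_i(u, v) in f_i, and replace dx_i by d F_i = (∂F_i/∂u) du + (∂F_i/∂v) dv.
  For the x component: f_1(F) = 9; d F_1 = (-6*u) du + (6*v) dv
  For the y component: f_2(F) = -3; d F_2 = (0) du + (0) dv
Combining and collecting du, dv coefficients:
  coeff of du: -54*u
  coeff of dv: 54*v
F^* omega = (-54*u) du + (54*v) dv.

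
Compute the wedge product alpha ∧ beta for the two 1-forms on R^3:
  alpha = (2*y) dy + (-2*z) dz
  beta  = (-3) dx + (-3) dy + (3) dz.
alpha ∧ beta = (6*y) dx ∧ dy + (6*y - 6*z) dy ∧ dz + (-6*z) dx ∧ dz

Distribute the wedge, using dx_i ∧ dx_j = -dx_j ∧ dx_i and dx_i ∧ dx_i = 0. For each pair (i, j) with i < j, the coefficient of dx_i ∧ dx_j in alpha ∧ beta is (alpha_i * beta_j - alpha_j * beta_i). Collecting: alpha ∧ beta = (6*y) dx ∧ dy + (6*y - 6*z) dy ∧ dz + (-6*z) dx ∧ dz.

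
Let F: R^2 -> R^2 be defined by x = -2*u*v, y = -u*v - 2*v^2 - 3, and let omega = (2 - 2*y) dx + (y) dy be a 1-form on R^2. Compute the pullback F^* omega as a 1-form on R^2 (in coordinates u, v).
F^* omega = (v*(-3*u*v - 6*v^2 - 13)) du + (-3*u^2*v - 2*u*v^2 - 13*u + 8*v^3 + 12*v) dv

Using F^*(f dg) = (f ∘ F) d(g ∘ F), substitute each coordinate x_i by F_i(u, v) in f_i, and replace dx_i by d F_i = (∂F_i/∂u) du + (∂F_i/∂v) dv.
  For the x component: f_1(F) = 2*u*v + 4*v^2 + 8; d F_1 = (-2*v) du + (-2*u) dv
  For the y component: f_2(F) = -u*v - 2*v^2 - 3; d F_2 = (-v) du + (-u - 4*v) dv
Combining and collecting du, dv coefficients:
  coeff of du: v*(-3*u*v - 6*v^2 - 13)
  coeff of dv: -3*u^2*v - 2*u*v^2 - 13*u + 8*v^3 + 12*v
F^* omega = (v*(-3*u*v - 6*v^2 - 13)) du + (-3*u^2*v - 2*u*v^2 - 13*u + 8*v^3 + 12*v) dv.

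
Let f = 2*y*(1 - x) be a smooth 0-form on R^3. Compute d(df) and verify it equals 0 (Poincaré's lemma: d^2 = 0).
d(df) = 0

Step 1: df = sum_i (∂f/∂x_i) dx_i = (-2*y) dx + (2 - 2*x) dy + (0) dz.
Step 2: Apply d again. Using the 1-form formula, the coefficient of dx ∧ dy in d(df) is ∂^2 f/∂x ∂y - ∂^2 f/∂y ∂x = (-2) - (-2) = 0 (equality of mixed partials for smooth f).
Similarly for dx ∧ dz and dy ∧ dz — all coefficients vanish. So d(df) = 0.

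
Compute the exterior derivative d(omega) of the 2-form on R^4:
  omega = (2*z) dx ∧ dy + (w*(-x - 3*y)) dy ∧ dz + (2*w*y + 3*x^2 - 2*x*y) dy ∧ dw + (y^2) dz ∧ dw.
d(omega) = (2 - w) dx ∧ dy ∧ dz + (-x - y) dy ∧ dz ∧ dw + (6*x - 2*y) dx ∧ dy ∧ dw

For a 2-form omega = sum_{i<j} g_{ij} dx_i ∧ dx_j, the exterior derivative is
  d(omega) = sum_{i<j} d(g_{ij}) ∧ dx_i ∧ dx_j = sum_{i<j, k} (∂g_{ij}/∂x_k) dx_k ∧ dx_i ∧ dx_j.
Expand each term, using dx_k ∧ dx_i ∧ dx_j = sgn(permutation) dx_{(a)} ∧ dx_{(b)} ∧ dx_{(c)} with (a < b < c) sorted:
  d(2*z) includes (∂/∂z)(2*z) dz = (2) dz, which multiplied by dx ∧ dy gives (2) dx ∧ dy ∧ dz
  d(w*(-x - 3*y)) includes (∂/∂x)(w*(-x - 3*y)) dx = (-w) dx, which multiplied by dy ∧ dz gives (-w) dx ∧ dy ∧ dz
  d(w*(-x - 3*y)) includes (∂/∂w)(w*(-x - 3*y)) dw = (-x - 3*y) dw, which multiplied by dy ∧ dz gives (-x - 3*y) dy ∧ dz ∧ dw
  d(2*w*y + 3*x^2 - 2*x*y) includes (∂/∂x)(2*w*y + 3*x^2 - 2*x*y) dx = (6*x - 2*y) dx, which multiplied by dy ∧ dw gives (6*x - 2*y) dx ∧ dy ∧ dw
  d(y^2) includes (∂/∂y)(y^2) dy = (2*y) dy, which multiplied by dz ∧ dw gives (2*y) dy ∧ dz ∧ dw
Collecting like 3-forms: d(omega) = (2 - w) dx ∧ dy ∧ dz + (-x - y) dy ∧ dz ∧ dw + (6*x - 2*y) dx ∧ dy ∧ dw.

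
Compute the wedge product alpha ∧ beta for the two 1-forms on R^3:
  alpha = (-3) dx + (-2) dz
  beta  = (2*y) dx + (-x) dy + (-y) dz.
alpha ∧ beta = (3*x) dx ∧ dy + (7*y) dx ∧ dz + (-2*x) dy ∧ dz

Distribute the wedge, using dx_i ∧ dx_j = -dx_j ∧ dx_i and dx_i ∧ dx_i = 0. For each pair (i, j) with i < j, the coefficient of dx_i ∧ dx_j in alpha ∧ beta is (alpha_i * beta_j - alpha_j * beta_i). Collecting: alpha ∧ beta = (3*x) dx ∧ dy + (7*y) dx ∧ dz + (-2*x) dy ∧ dz.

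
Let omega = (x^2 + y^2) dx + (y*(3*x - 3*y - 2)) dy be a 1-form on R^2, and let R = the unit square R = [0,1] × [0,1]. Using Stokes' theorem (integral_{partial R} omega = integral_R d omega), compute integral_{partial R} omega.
integral_(partial R) omega = 1/2

Stokes: integral_partial_R omega = integral_R d omega with d omega = (∂Q/∂x - ∂P/∂y) dx ∧ dy.
  ∂Q/∂x = 3*y
  ∂P/∂y = 2*y
  integrand = ∂Q/∂x - ∂P/∂y = y.
Integrating over R: integral_0^1 integral_0^1 (y) dx dy = 1/2.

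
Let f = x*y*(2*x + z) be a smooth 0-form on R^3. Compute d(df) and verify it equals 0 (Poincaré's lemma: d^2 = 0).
d(df) = 0

Step 1: df = sum_i (∂f/∂x_i) dx_i = (y*(4*x + z)) dx + (x*(2*x + z)) dy + (x*y) dz.
Step 2: Apply d again. Using the 1-form formula, the coefficient of dx ∧ dy in d(df) is ∂^2 f/∂x ∂y - ∂^2 f/∂y ∂x = (4*x + z) - (4*x + z) = 0 (equality of mixed partials for smooth f).
Similarly for dx ∧ dz and dy ∧ dz — all coefficients vanish. So d(df) = 0.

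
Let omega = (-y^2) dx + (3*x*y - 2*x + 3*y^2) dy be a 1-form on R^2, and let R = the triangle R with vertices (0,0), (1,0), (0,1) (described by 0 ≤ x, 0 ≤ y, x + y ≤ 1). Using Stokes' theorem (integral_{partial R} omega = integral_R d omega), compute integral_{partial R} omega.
integral_(partial R) omega = -1/6

Stokes: integral_partial_R omega = integral_R d omega with d omega = (∂Q/∂x - ∂P/∂y) dx ∧ dy.
  ∂Q/∂x = 3*y - 2
  ∂P/∂y = -2*y
  integrand = ∂Q/∂x - ∂P/∂y = 5*y - 2.
Integrating over R: integral_0^1 integral_0^{1-x} (5*y - 2) dy dx = -1/6.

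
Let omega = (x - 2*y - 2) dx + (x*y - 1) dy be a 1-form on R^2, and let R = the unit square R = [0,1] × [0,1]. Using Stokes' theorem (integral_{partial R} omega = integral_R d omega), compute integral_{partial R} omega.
integral_(partial R) omega = 5/2

Stokes: integral_partial_R omega = integral_R d omega with d omega = (∂Q/∂x - ∂P/∂y) dx ∧ dy.
  ∂Q/∂x = y
  ∂P/∂y = -2
  integrand = ∂Q/∂x - ∂P/∂y = y + 2.
Integrating over R: integral_0^1 integral_0^1 (y + 2) dx dy = 5/2.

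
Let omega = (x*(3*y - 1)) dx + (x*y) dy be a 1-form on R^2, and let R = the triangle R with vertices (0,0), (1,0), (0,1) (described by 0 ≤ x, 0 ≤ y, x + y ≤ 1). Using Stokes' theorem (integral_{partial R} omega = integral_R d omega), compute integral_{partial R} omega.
integral_(partial R) omega = -1/3

Stokes: integral_partial_R omega = integral_R d omega with d omega = (∂Q/∂x - ∂P/∂y) dx ∧ dy.
  ∂Q/∂x = y
  ∂P/∂y = 3*x
  integrand = ∂Q/∂x - ∂P/∂y = -3*x + y.
Integrating over R: integral_0^1 integral_0^{1-x} (-3*x + y) dy dx = -1/3.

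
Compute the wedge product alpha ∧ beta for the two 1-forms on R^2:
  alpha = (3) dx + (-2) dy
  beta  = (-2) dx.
alpha ∧ beta = (-4) dx ∧ dy

Distribute the wedge, using dx_i ∧ dx_j = -dx_j ∧ dx_i and dx_i ∧ dx_i = 0. For each pair (i, j) with i < j, the coefficient of dx_i ∧ dx_j in alpha ∧ beta is (alpha_i * beta_j - alpha_j * beta_i). Collecting: alpha ∧ beta = (-4) dx ∧ dy.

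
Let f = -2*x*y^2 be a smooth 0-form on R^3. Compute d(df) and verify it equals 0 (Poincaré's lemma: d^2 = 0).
d(df) = 0

Step 1: df = sum_i (∂f/∂x_i) dx_i = (-2*y^2) dx + (-4*x*y) dy + (0) dz.
Step 2: Apply d again. Using the 1-form formula, the coefficient of dx ∧ dy in d(df) is ∂^2 f/∂x ∂y - ∂^2 f/∂y ∂x = (-4*y) - (-4*y) = 0 (equality of mixed partials for smooth f).
Similarly for dx ∧ dz and dy ∧ dz — all coefficients vanish. So d(df) = 0.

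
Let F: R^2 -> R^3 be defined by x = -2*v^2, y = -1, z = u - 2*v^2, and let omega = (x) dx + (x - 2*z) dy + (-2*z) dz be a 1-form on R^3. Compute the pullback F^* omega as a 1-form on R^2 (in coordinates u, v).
F^* omega = (-2*u + 4*v^2) du + (8*v*(u - v^2)) dv

Using F^*(f dg) = (f ∘ F) d(g ∘ F), substitute each coordinate x_i by F_i(u, v) in f_i, and replace dx_i by d F_i = (∂F_i/∂u) du + (∂F_i/∂v) dv.
  For the x component: f_1(F) = -2*v^2; d F_1 = (0) du + (-4*v) dv
  For the y component: f_2(F) = -2*u + 2*v^2; d F_2 = (0) du + (0) dv
  For the z component: f_3(F) = -2*u + 4*v^2; d F_3 = (1) du + (-4*v) dv
Combining and collecting du, dv coefficients:
  coeff of du: -2*u + 4*v^2
  coeff of dv: 8*v*(u - v^2)
F^* omega = (-2*u + 4*v^2) du + (8*v*(u - v^2)) dv.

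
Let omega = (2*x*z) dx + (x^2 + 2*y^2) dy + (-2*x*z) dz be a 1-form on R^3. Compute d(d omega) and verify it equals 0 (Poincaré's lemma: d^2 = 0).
d(d omega) = 0

Step 1: d omega = sum_{i<j} (∂f_j/∂x_i - ∂f_i/∂x_j) dx_i ∧ dx_j:
  coeff of dx ∧ dy: 2*x
  coeff of dx ∧ dz: -2*x - 2*z
  coeff of dy ∧ dz: 0
Step 2: Apply d again to each 2-form coefficient. The only possible 3-form in R^3 is dx ∧ dy ∧ dz, with coefficient
  ∂(coeff of dy∧dz)/∂x - ∂(coeff of dx∧dz)/∂y + ∂(coeff of dx∧dy)/∂z
  = ∂/∂x (0) - ∂/∂y (-2*x - 2*z) + ∂/∂z (2*x).
Each of these terms simplifies to sums of mixed partials that cancel in pairs. The result is 0 (by equality of mixed partials for smooth functions — Schwarz / Clairaut).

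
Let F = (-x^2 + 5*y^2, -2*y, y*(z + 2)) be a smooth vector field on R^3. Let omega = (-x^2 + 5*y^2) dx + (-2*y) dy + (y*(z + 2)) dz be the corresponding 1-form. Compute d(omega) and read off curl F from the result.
d(omega) = (z + 2) dy ∧ dz + (0) dz ∧ dx + (-10*y) dx ∧ dy; curl F = (z + 2, 0, -10*y)

d omega = sum_{i<j} (∂f_j/∂x_i - ∂f_i/∂x_j) dx_i ∧ dx_j. Under the identification (dy ∧ dz, dz ∧ dx, dx ∧ dy) ↔ (e_x, e_y, e_z), the coefficients are exactly the components of curl F. Compute:
  ∂R/∂y - ∂Q/∂z = (z + 2) - (0) = z + 2
  ∂P/∂z - ∂R/∂x = (0) - (0) = 0
  ∂Q/∂x - ∂P/∂y = (0) - (10*y) = -10*y.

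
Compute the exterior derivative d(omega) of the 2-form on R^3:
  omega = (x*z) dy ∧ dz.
d(omega) = (z) dx ∧ dy ∧ dz

For a 2-form omega = sum_{i<j} g_{ij} dx_i ∧ dx_j, the exterior derivative is
  d(omega) = sum_{i<j} d(g_{ij}) ∧ dx_i ∧ dx_j = sum_{i<j, k} (∂g_{ij}/∂x_k) dx_k ∧ dx_i ∧ dx_j.
Expand each term, using dx_k ∧ dx_i ∧ dx_j = sgn(permutation) dx_{(a)} ∧ dx_{(b)} ∧ dx_{(c)} with (a < b < c) sorted:
  d(x*z) includes (∂/∂x)(x*z) dx = (z) dx, which multiplied by dy ∧ dz gives (z) dx ∧ dy ∧ dz
Collecting like 3-forms: d(omega) = (z) dx ∧ dy ∧ dz.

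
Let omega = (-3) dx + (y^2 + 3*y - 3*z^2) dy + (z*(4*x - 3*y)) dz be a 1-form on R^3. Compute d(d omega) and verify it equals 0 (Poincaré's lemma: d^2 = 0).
d(d omega) = 0

Step 1: d omega = sum_{i<j} (∂f_j/∂x_i - ∂f_i/∂x_j) dx_i ∧ dx_j:
  coeff of dx ∧ dy: 0
  coeff of dx ∧ dz: 4*z
  coeff of dy ∧ dz: 3*z
Step 2: Apply d again to each 2-form coefficient. The only possible 3-form in R^3 is dx ∧ dy ∧ dz, with coefficient
  ∂(coeff of dy∧dz)/∂x - ∂(coeff of dx∧dz)/∂y + ∂(coeff of dx∧dy)/∂z
  = ∂/∂x (3*z) - ∂/∂y (4*z) + ∂/∂z (0).
Each of these terms simplifies to sums of mixed partials that cancel in pairs. The result is 0 (by equality of mixed partials for smooth functions — Schwarz / Clairaut).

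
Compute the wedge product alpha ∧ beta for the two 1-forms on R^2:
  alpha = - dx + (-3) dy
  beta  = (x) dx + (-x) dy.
alpha ∧ beta = (4*x) dx ∧ dy

Distribute the wedge, using dx_i ∧ dx_j = -dx_j ∧ dx_i and dx_i ∧ dx_i = 0. For each pair (i, j) with i < j, the coefficient of dx_i ∧ dx_j in alpha ∧ beta is (alpha_i * beta_j - alpha_j * beta_i). Collecting: alpha ∧ beta = (4*x) dx ∧ dy.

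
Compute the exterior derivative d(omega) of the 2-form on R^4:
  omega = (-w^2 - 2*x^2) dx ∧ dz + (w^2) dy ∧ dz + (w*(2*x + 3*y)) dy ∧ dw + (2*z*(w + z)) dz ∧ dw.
d(omega) = (-2*w) dx ∧ dz ∧ dw + (2*w) dy ∧ dz ∧ dw + (2*w) dx ∧ dy ∧ dw

For a 2-form omega = sum_{i<j} g_{ij} dx_i ∧ dx_j, the exterior derivative is
  d(omega) = sum_{i<j} d(g_{ij}) ∧ dx_i ∧ dx_j = sum_{i<j, k} (∂g_{ij}/∂x_k) dx_k ∧ dx_i ∧ dx_j.
Expand each term, using dx_k ∧ dx_i ∧ dx_j = sgn(permutation) dx_{(a)} ∧ dx_{(b)} ∧ dx_{(c)} with (a < b < c) sorted:
  d(-w^2 - 2*x^2) includes (∂/∂w)(-w^2 - 2*x^2) dw = (-2*w) dw, which multiplied by dx ∧ dz gives (-2*w) dx ∧ dz ∧ dw
  d(w^2) includes (∂/∂w)(w^2) dw = (2*w) dw, which multiplied by dy ∧ dz gives (2*w) dy ∧ dz ∧ dw
  d(w*(2*x + 3*y)) includes (∂/∂x)(w*(2*x + 3*y)) dx = (2*w) dx, which multiplied by dy ∧ dw gives (2*w) dx ∧ dy ∧ dw
Collecting like 3-forms: d(omega) = (-2*w) dx ∧ dz ∧ dw + (2*w) dy ∧ dz ∧ dw + (2*w) dx ∧ dy ∧ dw.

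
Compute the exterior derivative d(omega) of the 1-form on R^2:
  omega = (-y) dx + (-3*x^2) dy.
d(omega) = (1 - 6*x) dx ∧ dy

For a 1-form omega = sum_i f_i dx_i, the exterior derivative is
  d(omega) = sum_{i < j} (∂f_j/∂x_i - ∂f_i/∂x_j) dx_i ∧ dx_j.
  coefficient of dx ∧ dy: ∂f_2/∂x - ∂f_1/∂y = ∂(-3*x^2)/∂x - ∂(-y)/∂y = 1 - 6*x
Assembling: d(omega) = (1 - 6*x) dx ∧ dy.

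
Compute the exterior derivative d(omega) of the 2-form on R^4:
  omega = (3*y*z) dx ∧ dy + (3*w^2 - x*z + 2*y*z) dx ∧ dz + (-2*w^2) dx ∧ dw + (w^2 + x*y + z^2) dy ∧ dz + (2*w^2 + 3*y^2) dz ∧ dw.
d(omega) = (4*y - 2*z) dx ∧ dy ∧ dz + (6*w) dx ∧ dz ∧ dw + (2*w + 6*y) dy ∧ dz ∧ dw

For a 2-form omega = sum_{i<j} g_{ij} dx_i ∧ dx_j, the exterior derivative is
  d(omega) = sum_{i<j} d(g_{ij}) ∧ dx_i ∧ dx_j = sum_{i<j, k} (∂g_{ij}/∂x_k) dx_k ∧ dx_i ∧ dx_j.
Expand each term, using dx_k ∧ dx_i ∧ dx_j = sgn(permutation) dx_{(a)} ∧ dx_{(b)} ∧ dx_{(c)} with (a < b < c) sorted:
  d(3*y*z) includes (∂/∂z)(3*y*z) dz = (3*y) dz, which multiplied by dx ∧ dy gives (3*y) dx ∧ dy ∧ dz
  d(3*w^2 - x*z + 2*y*z) includes (∂/∂y)(3*w^2 - x*z + 2*y*z) dy = (2*z) dy, which multiplied by dx ∧ dz gives (-2*z) dx ∧ dy ∧ dz
  d(3*w^2 - x*z + 2*y*z) includes (∂/∂w)(3*w^2 - x*z + 2*y*z) dw = (6*w) dw, which multiplied by dx ∧ dz gives (6*w) dx ∧ dz ∧ dw
  d(w^2 + x*y + z^2) includes (∂/∂x)(w^2 + x*y + z^2) dx = (y) dx, which multiplied by dy ∧ dz gives (y) dx ∧ dy ∧ dz
  d(w^2 + x*y + z^2) includes (∂/∂w)(w^2 + x*y + z^2) dw = (2*w) dw, which multiplied by dy ∧ dz gives (2*w) dy ∧ dz ∧ dw
  d(2*w^2 + 3*y^2) includes (∂/∂y)(2*w^2 + 3*y^2) dy = (6*y) dy, which multiplied by dz ∧ dw gives (6*y) dy ∧ dz ∧ dw
Collecting like 3-forms: d(omega) = (4*y - 2*z) dx ∧ dy ∧ dz + (6*w) dx ∧ dz ∧ dw + (2*w + 6*y) dy ∧ dz ∧ dw.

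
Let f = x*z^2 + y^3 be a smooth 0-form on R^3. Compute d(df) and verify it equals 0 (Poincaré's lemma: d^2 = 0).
d(df) = 0

Step 1: df = sum_i (∂f/∂x_i) dx_i = (z^2) dx + (3*y^2) dy + (2*x*z) dz.
Step 2: Apply d again. Using the 1-form formula, the coefficient of dx ∧ dy in d(df) is ∂^2 f/∂x ∂y - ∂^2 f/∂y ∂x = (0) - (0) = 0 (equality of mixed partials for smooth f).
Similarly for dx ∧ dz and dy ∧ dz — all coefficients vanish. So d(df) = 0.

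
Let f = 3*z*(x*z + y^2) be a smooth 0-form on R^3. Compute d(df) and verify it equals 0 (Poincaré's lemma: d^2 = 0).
d(df) = 0

Step 1: df = sum_i (∂f/∂x_i) dx_i = (3*z^2) dx + (6*y*z) dy + (6*x*z + 3*y^2) dz.
Step 2: Apply d again. Using the 1-form formula, the coefficient of dx ∧ dy in d(df) is ∂^2 f/∂x ∂y - ∂^2 f/∂y ∂x = (0) - (0) = 0 (equality of mixed partials for smooth f).
Similarly for dx ∧ dz and dy ∧ dz — all coefficients vanish. So d(df) = 0.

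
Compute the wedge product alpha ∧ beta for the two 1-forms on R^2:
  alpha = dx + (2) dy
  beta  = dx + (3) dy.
alpha ∧ beta = (1) dx ∧ dy

Distribute the wedge, using dx_i ∧ dx_j = -dx_j ∧ dx_i and dx_i ∧ dx_i = 0. For each pair (i, j) with i < j, the coefficient of dx_i ∧ dx_j in alpha ∧ beta is (alpha_i * beta_j - alpha_j * beta_i). Collecting: alpha ∧ beta = (1) dx ∧ dy.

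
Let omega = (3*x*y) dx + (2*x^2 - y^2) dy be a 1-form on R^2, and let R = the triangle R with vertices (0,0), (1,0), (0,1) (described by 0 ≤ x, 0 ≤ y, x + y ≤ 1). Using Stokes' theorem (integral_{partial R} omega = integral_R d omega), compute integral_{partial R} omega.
integral_(partial R) omega = 1/6

Stokes: integral_partial_R omega = integral_R d omega with d omega = (∂Q/∂x - ∂P/∂y) dx ∧ dy.
  ∂Q/∂x = 4*x
  ∂P/∂y = 3*x
  integrand = ∂Q/∂x - ∂P/∂y = x.
Integrating over R: integral_0^1 integral_0^{1-x} (x) dy dx = 1/6.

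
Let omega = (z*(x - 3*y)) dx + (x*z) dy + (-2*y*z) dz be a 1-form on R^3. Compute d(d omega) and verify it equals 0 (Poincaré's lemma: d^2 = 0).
d(d omega) = 0

Step 1: d omega = sum_{i<j} (∂f_j/∂x_i - ∂f_i/∂x_j) dx_i ∧ dx_j:
  coeff of dx ∧ dy: 4*z
  coeff of dx ∧ dz: -x + 3*y
  coeff of dy ∧ dz: -x - 2*z
Step 2: Apply d again to each 2-form coefficient. The only possible 3-form in R^3 is dx ∧ dy ∧ dz, with coefficient
  ∂(coeff of dy∧dz)/∂x - ∂(coeff of dx∧dz)/∂y + ∂(coeff of dx∧dy)/∂z
  = ∂/∂x (-x - 2*z) - ∂/∂y (-x + 3*y) + ∂/∂z (4*z).
Each of these terms simplifies to sums of mixed partials that cancel in pairs. The result is 0 (by equality of mixed partials for smooth functions — Schwarz / Clairaut).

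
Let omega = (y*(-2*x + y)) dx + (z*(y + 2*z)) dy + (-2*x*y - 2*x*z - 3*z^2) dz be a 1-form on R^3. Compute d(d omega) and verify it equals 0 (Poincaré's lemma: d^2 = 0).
d(d omega) = 0

Step 1: d omega = sum_{i<j} (∂f_j/∂x_i - ∂f_i/∂x_j) dx_i ∧ dx_j:
  coeff of dx ∧ dy: 2*x - 2*y
  coeff of dx ∧ dz: -2*y - 2*z
  coeff of dy ∧ dz: -2*x - y - 4*z
Step 2: Apply d again to each 2-form coefficient. The only possible 3-form in R^3 is dx ∧ dy ∧ dz, with coefficient
  ∂(coeff of dy∧dz)/∂x - ∂(coeff of dx∧dz)/∂y + ∂(coeff of dx∧dy)/∂z
  = ∂/∂x (-2*x - y - 4*z) - ∂/∂y (-2*y - 2*z) + ∂/∂z (2*x - 2*y).
Each of these terms simplifies to sums of mixed partials that cancel in pairs. The result is 0 (by equality of mixed partials for smooth functions — Schwarz / Clairaut).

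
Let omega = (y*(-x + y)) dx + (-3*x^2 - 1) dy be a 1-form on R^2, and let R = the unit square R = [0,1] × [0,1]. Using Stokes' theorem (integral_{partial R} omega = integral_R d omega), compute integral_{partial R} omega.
integral_(partial R) omega = -7/2

Stokes: integral_partial_R omega = integral_R d omega with d omega = (∂Q/∂x - ∂P/∂y) dx ∧ dy.
  ∂Q/∂x = -6*x
  ∂P/∂y = -x + 2*y
  integrand = ∂Q/∂x - ∂P/∂y = -5*x - 2*y.
Integrating over R: integral_0^1 integral_0^1 (-5*x - 2*y) dx dy = -7/2.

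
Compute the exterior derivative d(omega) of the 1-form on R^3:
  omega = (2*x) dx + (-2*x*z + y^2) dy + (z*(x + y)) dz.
d(omega) = (-2*z) dx ∧ dy + (z) dx ∧ dz + (2*x + z) dy ∧ dz

For a 1-form omega = sum_i f_i dx_i, the exterior derivative is
  d(omega) = sum_{i < j} (∂f_j/∂x_i - ∂f_i/∂x_j) dx_i ∧ dx_j.
  coefficient of dx ∧ dy: ∂f_2/∂x - ∂f_1/∂y = ∂(-2*x*z + y^2)/∂x - ∂(2*x)/∂y = -2*z
  coefficient of dx ∧ dz: ∂f_3/∂x - ∂f_1/∂z = ∂(z*(x + y))/∂x - ∂(2*x)/∂z = z
  coefficient of dy ∧ dz: ∂f_3/∂y - ∂f_2/∂z = ∂(z*(x + y))/∂y - ∂(-2*x*z + y^2)/∂z = 2*x + z
Assembling: d(omega) = (-2*z) dx ∧ dy + (z) dx ∧ dz + (2*x + z) dy ∧ dz.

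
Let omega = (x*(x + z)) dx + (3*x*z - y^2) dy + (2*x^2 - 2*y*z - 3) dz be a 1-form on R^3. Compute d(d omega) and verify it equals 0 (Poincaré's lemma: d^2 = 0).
d(d omega) = 0

Step 1: d omega = sum_{i<j} (∂f_j/∂x_i - ∂f_i/∂x_j) dx_i ∧ dx_j:
  coeff of dx ∧ dy: 3*z
  coeff of dx ∧ dz: 3*x
  coeff of dy ∧ dz: -3*x - 2*z
Step 2: Apply d again to each 2-form coefficient. The only possible 3-form in R^3 is dx ∧ dy ∧ dz, with coefficient
  ∂(coeff of dy∧dz)/∂x - ∂(coeff of dx∧dz)/∂y + ∂(coeff of dx∧dy)/∂z
  = ∂/∂x (-3*x - 2*z) - ∂/∂y (3*x) + ∂/∂z (3*z).
Each of these terms simplifies to sums of mixed partials that cancel in pairs. The result is 0 (by equality of mixed partials for smooth functions — Schwarz / Clairaut).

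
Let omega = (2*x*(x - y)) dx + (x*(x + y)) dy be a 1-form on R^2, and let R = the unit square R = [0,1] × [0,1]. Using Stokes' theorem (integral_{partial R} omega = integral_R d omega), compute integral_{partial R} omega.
integral_(partial R) omega = 5/2

Stokes: integral_partial_R omega = integral_R d omega with d omega = (∂Q/∂x - ∂P/∂y) dx ∧ dy.
  ∂Q/∂x = 2*x + y
  ∂P/∂y = -2*x
  integrand = ∂Q/∂x - ∂P/∂y = 4*x + y.
Integrating over R: integral_0^1 integral_0^1 (4*x + y) dx dy = 5/2.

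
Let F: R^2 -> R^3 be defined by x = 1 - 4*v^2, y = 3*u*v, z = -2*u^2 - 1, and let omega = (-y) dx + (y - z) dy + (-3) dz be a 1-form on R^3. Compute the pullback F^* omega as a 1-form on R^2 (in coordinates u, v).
F^* omega = (6*u^2*v + 9*u*v^2 + 12*u + 3*v) du + (3*u*(2*u^2 + 3*u*v + 8*v^2 + 1)) dv

Using F^*(f dg) = (f ∘ F) d(g ∘ F), substitute each coordinate x_i by F_i(u, v) in f_i, and replace dx_i by d F_i = (∂F_i/∂u) du + (∂F_i/∂v) dv.
  For the x component: f_1(F) = -3*u*v; d F_1 = (0) du + (-8*v) dv
  For the y component: f_2(F) = 2*u^2 + 3*u*v + 1; d F_2 = (3*v) du + (3*u) dv
  For the z component: f_3(F) = -3; d F_3 = (-4*u) du + (0) dv
Combining and collecting du, dv coefficients:
  coeff of du: 6*u^2*v + 9*u*v^2 + 12*u + 3*v
  coeff of dv: 3*u*(2*u^2 + 3*u*v + 8*v^2 + 1)
F^* omega = (6*u^2*v + 9*u*v^2 + 12*u + 3*v) du + (3*u*(2*u^2 + 3*u*v + 8*v^2 + 1)) dv.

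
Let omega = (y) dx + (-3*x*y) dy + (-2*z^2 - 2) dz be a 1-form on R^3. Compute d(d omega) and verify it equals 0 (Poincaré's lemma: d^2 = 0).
d(d omega) = 0

Step 1: d omega = sum_{i<j} (∂f_j/∂x_i - ∂f_i/∂x_j) dx_i ∧ dx_j:
  coeff of dx ∧ dy: -3*y - 1
  coeff of dx ∧ dz: 0
  coeff of dy ∧ dz: 0
Step 2: Apply d again to each 2-form coefficient. The only possible 3-form in R^3 is dx ∧ dy ∧ dz, with coefficient
  ∂(coeff of dy∧dz)/∂x - ∂(coeff of dx∧dz)/∂y + ∂(coeff of dx∧dy)/∂z
  = ∂/∂x (0) - ∂/∂y (0) + ∂/∂z (-3*y - 1).
Each of these terms simplifies to sums of mixed partials that cancel in pairs. The result is 0 (by equality of mixed partials for smooth functions — Schwarz / Clairaut).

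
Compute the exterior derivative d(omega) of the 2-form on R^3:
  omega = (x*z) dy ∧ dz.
d(omega) = (z) dx ∧ dy ∧ dz

For a 2-form omega = sum_{i<j} g_{ij} dx_i ∧ dx_j, the exterior derivative is
  d(omega) = sum_{i<j} d(g_{ij}) ∧ dx_i ∧ dx_j = sum_{i<j, k} (∂g_{ij}/∂x_k) dx_k ∧ dx_i ∧ dx_j.
Expand each term, using dx_k ∧ dx_i ∧ dx_j = sgn(permutation) dx_{(a)} ∧ dx_{(b)} ∧ dx_{(c)} with (a < b < c) sorted:
  d(x*z) includes (∂/∂x)(x*z) dx = (z) dx, which multiplied by dy ∧ dz gives (z) dx ∧ dy ∧ dz
Collecting like 3-forms: d(omega) = (z) dx ∧ dy ∧ dz.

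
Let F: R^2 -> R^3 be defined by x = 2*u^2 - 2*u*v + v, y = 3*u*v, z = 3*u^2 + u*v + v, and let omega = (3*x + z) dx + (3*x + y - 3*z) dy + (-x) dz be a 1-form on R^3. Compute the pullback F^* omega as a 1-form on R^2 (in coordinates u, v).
F^* omega = (24*u^3 - 37*u^2*v - 6*u*v^2 + 10*u*v - 9*v^2) du + (-29*u^3 - 6*u^2*v + 7*u^2 - 12*u*v + 3*v) dv

Using F^*(f dg) = (f ∘ F) d(g ∘ F), substitute each coordinate x_i by F_i(u, v) in f_i, and replace dx_i by d F_i = (∂F_i/∂u) du + (∂F_i/∂v) dv.
  For the x component: f_1(F) = 9*u^2 - 5*u*v + 4*v; d F_1 = (4*u - 2*v) du + (1 - 2*u) dv
  For the y component: f_2(F) = 3*u*(-u - 2*v); d F_2 = (3*v) du + (3*u) dv
  For the z component: f_3(F) = -2*u^2 + 2*u*v - v; d F_3 = (6*u + v) du + (u + 1) dv
Combining and collecting du, dv coefficients:
  coeff of du: 24*u^3 - 37*u^2*v - 6*u*v^2 + 10*u*v - 9*v^2
  coeff of dv: -29*u^3 - 6*u^2*v + 7*u^2 - 12*u*v + 3*v
F^* omega = (24*u^3 - 37*u^2*v - 6*u*v^2 + 10*u*v - 9*v^2) du + (-29*u^3 - 6*u^2*v + 7*u^2 - 12*u*v + 3*v) dv.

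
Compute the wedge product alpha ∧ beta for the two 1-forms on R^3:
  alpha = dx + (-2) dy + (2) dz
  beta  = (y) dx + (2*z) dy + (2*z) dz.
alpha ∧ beta = (2*y + 2*z) dx ∧ dy + (-2*y + 2*z) dx ∧ dz + (-8*z) dy ∧ dz

Distribute the wedge, using dx_i ∧ dx_j = -dx_j ∧ dx_i and dx_i ∧ dx_i = 0. For each pair (i, j) with i < j, the coefficient of dx_i ∧ dx_j in alpha ∧ beta is (alpha_i * beta_j - alpha_j * beta_i). Collecting: alpha ∧ beta = (2*y + 2*z) dx ∧ dy + (-2*y + 2*z) dx ∧ dz + (-8*z) dy ∧ dz.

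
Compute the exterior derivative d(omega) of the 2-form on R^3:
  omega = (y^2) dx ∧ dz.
d(omega) = (-2*y) dx ∧ dy ∧ dz

For a 2-form omega = sum_{i<j} g_{ij} dx_i ∧ dx_j, the exterior derivative is
  d(omega) = sum_{i<j} d(g_{ij}) ∧ dx_i ∧ dx_j = sum_{i<j, k} (∂g_{ij}/∂x_k) dx_k ∧ dx_i ∧ dx_j.
Expand each term, using dx_k ∧ dx_i ∧ dx_j = sgn(permutation) dx_{(a)} ∧ dx_{(b)} ∧ dx_{(c)} with (a < b < c) sorted:
  d(y^2) includes (∂/∂y)(y^2) dy = (2*y) dy, which multiplied by dx ∧ dz gives (-2*y) dx ∧ dy ∧ dz
Collecting like 3-forms: d(omega) = (-2*y) dx ∧ dy ∧ dz.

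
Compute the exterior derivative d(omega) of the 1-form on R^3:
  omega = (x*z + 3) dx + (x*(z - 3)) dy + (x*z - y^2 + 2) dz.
d(omega) = (z - 3) dx ∧ dy + (-x + z) dx ∧ dz + (-x - 2*y) dy ∧ dz

For a 1-form omega = sum_i f_i dx_i, the exterior derivative is
  d(omega) = sum_{i < j} (∂f_j/∂x_i - ∂f_i/∂x_j) dx_i ∧ dx_j.
  coefficient of dx ∧ dy: ∂f_2/∂x - ∂f_1/∂y = ∂(x*(z - 3))/∂x - ∂(x*z + 3)/∂y = z - 3
  coefficient of dx ∧ dz: ∂f_3/∂x - ∂f_1/∂z = ∂(x*z - y^2 + 2)/∂x - ∂(x*z + 3)/∂z = -x + z
  coefficient of dy ∧ dz: ∂f_3/∂y - ∂f_2/∂z = ∂(x*z - y^2 + 2)/∂y - ∂(x*(z - 3))/∂z = -x - 2*y
Assembling: d(omega) = (z - 3) dx ∧ dy + (-x + z) dx ∧ dz + (-x - 2*y) dy ∧ dz.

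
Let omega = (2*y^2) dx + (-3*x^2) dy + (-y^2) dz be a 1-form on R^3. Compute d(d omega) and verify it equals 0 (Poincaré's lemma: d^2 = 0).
d(d omega) = 0

Step 1: d omega = sum_{i<j} (∂f_j/∂x_i - ∂f_i/∂x_j) dx_i ∧ dx_j:
  coeff of dx ∧ dy: -6*x - 4*y
  coeff of dx ∧ dz: 0
  coeff of dy ∧ dz: -2*y
Step 2: Apply d again to each 2-form coefficient. The only possible 3-form in R^3 is dx ∧ dy ∧ dz, with coefficient
  ∂(coeff of dy∧dz)/∂x - ∂(coeff of dx∧dz)/∂y + ∂(coeff of dx∧dy)/∂z
  = ∂/∂x (-2*y) - ∂/∂y (0) + ∂/∂z (-6*x - 4*y).
Each of these terms simplifies to sums of mixed partials that cancel in pairs. The result is 0 (by equality of mixed partials for smooth functions — Schwarz / Clairaut).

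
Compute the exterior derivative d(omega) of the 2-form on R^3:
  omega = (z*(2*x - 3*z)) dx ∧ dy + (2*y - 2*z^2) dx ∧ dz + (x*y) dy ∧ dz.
d(omega) = (2*x + y - 6*z - 2) dx ∧ dy ∧ dz

For a 2-form omega = sum_{i<j} g_{ij} dx_i ∧ dx_j, the exterior derivative is
  d(omega) = sum_{i<j} d(g_{ij}) ∧ dx_i ∧ dx_j = sum_{i<j, k} (∂g_{ij}/∂x_k) dx_k ∧ dx_i ∧ dx_j.
Expand each term, using dx_k ∧ dx_i ∧ dx_j = sgn(permutation) dx_{(a)} ∧ dx_{(b)} ∧ dx_{(c)} with (a < b < c) sorted:
  d(z*(2*x - 3*z)) includes (∂/∂z)(z*(2*x - 3*z)) dz = (2*x - 6*z) dz, which multiplied by dx ∧ dy gives (2*x - 6*z) dx ∧ dy ∧ dz
  d(2*y - 2*z^2) includes (∂/∂y)(2*y - 2*z^2) dy = (2) dy, which multiplied by dx ∧ dz gives (-2) dx ∧ dy ∧ dz
  d(x*y) includes (∂/∂x)(x*y) dx = (y) dx, which multiplied by dy ∧ dz gives (y) dx ∧ dy ∧ dz
Collecting like 3-forms: d(omega) = (2*x + y - 6*z - 2) dx ∧ dy ∧ dz.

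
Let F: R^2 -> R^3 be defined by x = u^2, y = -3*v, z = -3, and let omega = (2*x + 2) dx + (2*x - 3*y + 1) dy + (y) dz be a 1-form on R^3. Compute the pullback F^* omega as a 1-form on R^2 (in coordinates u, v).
F^* omega = (4*u*(u^2 + 1)) du + (-6*u^2 - 27*v - 3) dv

Using F^*(f dg) = (f ∘ F) d(g ∘ F), substitute each coordinate x_i by F_i(u, v) in f_i, and replace dx_i by d F_i = (∂F_i/∂u) du + (∂F_i/∂v) dv.
  For the x component: f_1(F) = 2*u^2 + 2; d F_1 = (2*u) du + (0) dv
  For the y component: f_2(F) = 2*u^2 + 9*v + 1; d F_2 = (0) du + (-3) dv
  For the z component: f_3(F) = -3*v; d F_3 = (0) du + (0) dv
Combining and collecting du, dv coefficients:
  coeff of du: 4*u*(u^2 + 1)
  coeff of dv: -6*u^2 - 27*v - 3
F^* omega = (4*u*(u^2 + 1)) du + (-6*u^2 - 27*v - 3) dv.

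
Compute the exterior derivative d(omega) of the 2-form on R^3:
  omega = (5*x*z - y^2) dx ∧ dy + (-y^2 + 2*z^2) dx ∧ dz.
d(omega) = (5*x + 2*y) dx ∧ dy ∧ dz

For a 2-form omega = sum_{i<j} g_{ij} dx_i ∧ dx_j, the exterior derivative is
  d(omega) = sum_{i<j} d(g_{ij}) ∧ dx_i ∧ dx_j = sum_{i<j, k} (∂g_{ij}/∂x_k) dx_k ∧ dx_i ∧ dx_j.
Expand each term, using dx_k ∧ dx_i ∧ dx_j = sgn(permutation) dx_{(a)} ∧ dx_{(b)} ∧ dx_{(c)} with (a < b < c) sorted:
  d(5*x*z - y^2) includes (∂/∂z)(5*x*z - y^2) dz = (5*x) dz, which multiplied by dx ∧ dy gives (5*x) dx ∧ dy ∧ dz
  d(-y^2 + 2*z^2) includes (∂/∂y)(-y^2 + 2*z^2) dy = (-2*y) dy, which multiplied by dx ∧ dz gives (2*y) dx ∧ dy ∧ dz
Collecting like 3-forms: d(omega) = (5*x + 2*y) dx ∧ dy ∧ dz.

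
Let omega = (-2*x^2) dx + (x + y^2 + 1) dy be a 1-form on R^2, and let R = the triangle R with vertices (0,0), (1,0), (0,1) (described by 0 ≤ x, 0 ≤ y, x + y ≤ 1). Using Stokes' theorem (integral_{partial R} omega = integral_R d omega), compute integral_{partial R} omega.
integral_(partial R) omega = 1/2

Stokes: integral_partial_R omega = integral_R d omega with d omega = (∂Q/∂x - ∂P/∂y) dx ∧ dy.
  ∂Q/∂x = 1
  ∂P/∂y = 0
  integrand = ∂Q/∂x - ∂P/∂y = 1.
Integrating over R: integral_0^1 integral_0^{1-x} (1) dy dx = 1/2.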